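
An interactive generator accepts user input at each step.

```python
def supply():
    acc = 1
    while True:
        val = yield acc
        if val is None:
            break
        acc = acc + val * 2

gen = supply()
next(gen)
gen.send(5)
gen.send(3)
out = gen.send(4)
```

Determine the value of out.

Step 1: next() -> yield acc=1.
Step 2: send(5) -> val=5, acc = 1 + 5*2 = 11, yield 11.
Step 3: send(3) -> val=3, acc = 11 + 3*2 = 17, yield 17.
Step 4: send(4) -> val=4, acc = 17 + 4*2 = 25, yield 25.
Therefore out = 25.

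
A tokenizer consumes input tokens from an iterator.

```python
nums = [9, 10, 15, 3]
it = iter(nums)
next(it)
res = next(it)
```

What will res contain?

Step 1: Create iterator over [9, 10, 15, 3].
Step 2: next() consumes 9.
Step 3: next() returns 10.
Therefore res = 10.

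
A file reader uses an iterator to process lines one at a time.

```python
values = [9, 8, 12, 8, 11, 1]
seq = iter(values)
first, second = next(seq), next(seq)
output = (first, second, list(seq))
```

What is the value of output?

Step 1: Create iterator over [9, 8, 12, 8, 11, 1].
Step 2: first = 9, second = 8.
Step 3: Remaining elements: [12, 8, 11, 1].
Therefore output = (9, 8, [12, 8, 11, 1]).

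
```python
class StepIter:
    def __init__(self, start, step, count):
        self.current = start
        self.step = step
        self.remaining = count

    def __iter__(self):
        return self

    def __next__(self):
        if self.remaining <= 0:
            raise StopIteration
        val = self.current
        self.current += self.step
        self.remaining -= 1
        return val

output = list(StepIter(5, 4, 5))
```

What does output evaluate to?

Step 1: StepIter starts at 5, increments by 4, for 5 steps:
  Yield 5, then current += 4
  Yield 9, then current += 4
  Yield 13, then current += 4
  Yield 17, then current += 4
  Yield 21, then current += 4
Therefore output = [5, 9, 13, 17, 21].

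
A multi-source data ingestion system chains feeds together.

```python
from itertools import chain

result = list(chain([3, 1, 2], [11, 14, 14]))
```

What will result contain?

Step 1: chain() concatenates iterables: [3, 1, 2] + [11, 14, 14].
Therefore result = [3, 1, 2, 11, 14, 14].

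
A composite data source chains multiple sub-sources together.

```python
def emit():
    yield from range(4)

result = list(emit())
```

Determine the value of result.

Step 1: yield from delegates to the iterable, yielding each element.
Step 2: Collected values: [0, 1, 2, 3].
Therefore result = [0, 1, 2, 3].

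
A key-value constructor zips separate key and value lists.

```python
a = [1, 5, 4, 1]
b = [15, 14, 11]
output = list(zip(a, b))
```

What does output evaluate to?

Step 1: zip stops at shortest (len(a)=4, len(b)=3):
  Index 0: (1, 15)
  Index 1: (5, 14)
  Index 2: (4, 11)
Step 2: Last element of a (1) has no pair, dropped.
Therefore output = [(1, 15), (5, 14), (4, 11)].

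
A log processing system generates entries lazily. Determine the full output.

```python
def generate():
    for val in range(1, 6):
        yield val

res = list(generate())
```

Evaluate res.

Step 1: The generator yields each value from range(1, 6).
Step 2: list() consumes all yields: [1, 2, 3, 4, 5].
Therefore res = [1, 2, 3, 4, 5].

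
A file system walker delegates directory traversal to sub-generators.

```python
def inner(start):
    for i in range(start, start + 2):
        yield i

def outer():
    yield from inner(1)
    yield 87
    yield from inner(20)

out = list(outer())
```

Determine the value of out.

Step 1: outer() delegates to inner(1):
  yield 1
  yield 2
Step 2: yield 87
Step 3: Delegates to inner(20):
  yield 20
  yield 21
Therefore out = [1, 2, 87, 20, 21].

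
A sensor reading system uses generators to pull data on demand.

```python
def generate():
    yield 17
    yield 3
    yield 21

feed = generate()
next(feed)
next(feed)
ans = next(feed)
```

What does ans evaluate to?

Step 1: generate() creates a generator.
Step 2: next(feed) yields 17 (consumed and discarded).
Step 3: next(feed) yields 3 (consumed and discarded).
Step 4: next(feed) yields 21, assigned to ans.
Therefore ans = 21.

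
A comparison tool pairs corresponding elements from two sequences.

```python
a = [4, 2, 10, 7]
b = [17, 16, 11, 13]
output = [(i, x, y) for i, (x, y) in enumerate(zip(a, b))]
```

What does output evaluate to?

Step 1: enumerate(zip(a, b)) gives index with paired elements:
  i=0: (4, 17)
  i=1: (2, 16)
  i=2: (10, 11)
  i=3: (7, 13)
Therefore output = [(0, 4, 17), (1, 2, 16), (2, 10, 11), (3, 7, 13)].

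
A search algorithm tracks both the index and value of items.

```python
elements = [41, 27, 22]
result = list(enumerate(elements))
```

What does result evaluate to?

Step 1: enumerate pairs each element with its index:
  (0, 41)
  (1, 27)
  (2, 22)
Therefore result = [(0, 41), (1, 27), (2, 22)].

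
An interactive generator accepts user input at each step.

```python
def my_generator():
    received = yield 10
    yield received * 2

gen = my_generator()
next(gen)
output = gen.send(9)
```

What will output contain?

Step 1: next(gen) advances to first yield, producing 10.
Step 2: send(9) resumes, received = 9.
Step 3: yield received * 2 = 9 * 2 = 18.
Therefore output = 18.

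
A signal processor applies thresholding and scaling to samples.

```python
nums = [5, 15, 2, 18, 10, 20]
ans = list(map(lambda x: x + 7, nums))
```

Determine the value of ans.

Step 1: Apply lambda x: x + 7 to each element:
  5 -> 12
  15 -> 22
  2 -> 9
  18 -> 25
  10 -> 17
  20 -> 27
Therefore ans = [12, 22, 9, 25, 17, 27].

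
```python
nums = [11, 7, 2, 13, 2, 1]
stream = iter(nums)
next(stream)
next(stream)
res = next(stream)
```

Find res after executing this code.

Step 1: Create iterator over [11, 7, 2, 13, 2, 1].
Step 2: next() consumes 11.
Step 3: next() consumes 7.
Step 4: next() returns 2.
Therefore res = 2.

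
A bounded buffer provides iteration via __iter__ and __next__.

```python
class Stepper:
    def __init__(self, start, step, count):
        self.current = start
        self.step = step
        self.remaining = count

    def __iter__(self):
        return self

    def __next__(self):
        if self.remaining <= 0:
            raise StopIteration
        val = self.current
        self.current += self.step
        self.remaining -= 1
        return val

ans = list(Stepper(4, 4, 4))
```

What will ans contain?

Step 1: Stepper starts at 4, increments by 4, for 4 steps:
  Yield 4, then current += 4
  Yield 8, then current += 4
  Yield 12, then current += 4
  Yield 16, then current += 4
Therefore ans = [4, 8, 12, 16].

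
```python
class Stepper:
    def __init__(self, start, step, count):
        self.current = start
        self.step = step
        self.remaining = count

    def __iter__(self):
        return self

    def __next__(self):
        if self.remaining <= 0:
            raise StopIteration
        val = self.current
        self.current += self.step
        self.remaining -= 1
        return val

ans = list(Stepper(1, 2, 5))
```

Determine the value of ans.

Step 1: Stepper starts at 1, increments by 2, for 5 steps:
  Yield 1, then current += 2
  Yield 3, then current += 2
  Yield 5, then current += 2
  Yield 7, then current += 2
  Yield 9, then current += 2
Therefore ans = [1, 3, 5, 7, 9].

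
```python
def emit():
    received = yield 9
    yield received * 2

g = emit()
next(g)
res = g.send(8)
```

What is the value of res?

Step 1: next(g) advances to first yield, producing 9.
Step 2: send(8) resumes, received = 8.
Step 3: yield received * 2 = 8 * 2 = 16.
Therefore res = 16.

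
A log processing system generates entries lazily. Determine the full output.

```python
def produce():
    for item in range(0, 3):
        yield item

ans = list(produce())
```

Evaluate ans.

Step 1: The generator yields each value from range(0, 3).
Step 2: list() consumes all yields: [0, 1, 2].
Therefore ans = [0, 1, 2].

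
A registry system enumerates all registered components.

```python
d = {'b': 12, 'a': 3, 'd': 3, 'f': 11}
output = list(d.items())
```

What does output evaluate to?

Step 1: d.items() returns (key, value) pairs in insertion order.
Therefore output = [('b', 12), ('a', 3), ('d', 3), ('f', 11)].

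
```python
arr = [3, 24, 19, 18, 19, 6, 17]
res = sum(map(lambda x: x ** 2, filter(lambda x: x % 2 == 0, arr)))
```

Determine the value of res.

Step 1: Filter even numbers from [3, 24, 19, 18, 19, 6, 17]: [24, 18, 6]
Step 2: Square each: [576, 324, 36]
Step 3: Sum = 936.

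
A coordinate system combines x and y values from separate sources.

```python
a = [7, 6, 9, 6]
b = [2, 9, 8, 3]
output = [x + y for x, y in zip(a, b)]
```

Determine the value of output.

Step 1: Add corresponding elements:
  7 + 2 = 9
  6 + 9 = 15
  9 + 8 = 17
  6 + 3 = 9
Therefore output = [9, 15, 17, 9].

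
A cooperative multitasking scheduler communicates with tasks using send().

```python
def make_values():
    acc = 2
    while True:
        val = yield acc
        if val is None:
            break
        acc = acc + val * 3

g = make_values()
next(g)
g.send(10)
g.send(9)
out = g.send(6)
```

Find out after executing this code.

Step 1: next() -> yield acc=2.
Step 2: send(10) -> val=10, acc = 2 + 10*3 = 32, yield 32.
Step 3: send(9) -> val=9, acc = 32 + 9*3 = 59, yield 59.
Step 4: send(6) -> val=6, acc = 59 + 6*3 = 77, yield 77.
Therefore out = 77.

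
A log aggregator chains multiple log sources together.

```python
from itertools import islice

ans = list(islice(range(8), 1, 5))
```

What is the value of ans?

Step 1: islice(range(8), 1, 5) takes elements at indices [1, 5).
Step 2: Elements: [1, 2, 3, 4].
Therefore ans = [1, 2, 3, 4].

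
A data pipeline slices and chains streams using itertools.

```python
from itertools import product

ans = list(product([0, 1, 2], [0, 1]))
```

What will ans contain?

Step 1: product([0, 1, 2], [0, 1]) gives all pairs:
  (0, 0)
  (0, 1)
  (1, 0)
  (1, 1)
  (2, 0)
  (2, 1)
Therefore ans = [(0, 0), (0, 1), (1, 0), (1, 1), (2, 0), (2, 1)].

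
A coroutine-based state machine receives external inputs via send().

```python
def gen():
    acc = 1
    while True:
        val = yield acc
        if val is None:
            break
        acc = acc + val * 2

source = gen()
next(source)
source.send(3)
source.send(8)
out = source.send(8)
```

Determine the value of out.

Step 1: next() -> yield acc=1.
Step 2: send(3) -> val=3, acc = 1 + 3*2 = 7, yield 7.
Step 3: send(8) -> val=8, acc = 7 + 8*2 = 23, yield 23.
Step 4: send(8) -> val=8, acc = 23 + 8*2 = 39, yield 39.
Therefore out = 39.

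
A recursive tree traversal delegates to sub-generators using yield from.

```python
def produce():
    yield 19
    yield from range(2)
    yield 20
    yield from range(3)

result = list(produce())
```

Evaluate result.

Step 1: Trace yields in order:
  yield 19
  yield 0
  yield 1
  yield 20
  yield 0
  yield 1
  yield 2
Therefore result = [19, 0, 1, 20, 0, 1, 2].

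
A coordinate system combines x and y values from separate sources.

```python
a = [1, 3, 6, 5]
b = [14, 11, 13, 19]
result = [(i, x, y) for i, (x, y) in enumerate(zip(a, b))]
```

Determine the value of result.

Step 1: enumerate(zip(a, b)) gives index with paired elements:
  i=0: (1, 14)
  i=1: (3, 11)
  i=2: (6, 13)
  i=3: (5, 19)
Therefore result = [(0, 1, 14), (1, 3, 11), (2, 6, 13), (3, 5, 19)].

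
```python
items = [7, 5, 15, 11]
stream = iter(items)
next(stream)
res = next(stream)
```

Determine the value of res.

Step 1: Create iterator over [7, 5, 15, 11].
Step 2: next() consumes 7.
Step 3: next() returns 5.
Therefore res = 5.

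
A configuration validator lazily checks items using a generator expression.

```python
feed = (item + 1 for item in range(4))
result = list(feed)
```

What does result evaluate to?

Step 1: For each item in range(4), compute item+1:
  item=0: 0+1 = 1
  item=1: 1+1 = 2
  item=2: 2+1 = 3
  item=3: 3+1 = 4
Therefore result = [1, 2, 3, 4].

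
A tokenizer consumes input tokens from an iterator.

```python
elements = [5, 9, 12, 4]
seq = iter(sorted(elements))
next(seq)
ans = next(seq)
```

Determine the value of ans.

Step 1: sorted([5, 9, 12, 4]) = [4, 5, 9, 12].
Step 2: Create iterator and skip 1 elements.
Step 3: next() returns 5.
Therefore ans = 5.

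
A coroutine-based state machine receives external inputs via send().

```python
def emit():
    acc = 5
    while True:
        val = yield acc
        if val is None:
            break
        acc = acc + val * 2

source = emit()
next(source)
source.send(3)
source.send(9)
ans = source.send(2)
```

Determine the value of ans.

Step 1: next() -> yield acc=5.
Step 2: send(3) -> val=3, acc = 5 + 3*2 = 11, yield 11.
Step 3: send(9) -> val=9, acc = 11 + 9*2 = 29, yield 29.
Step 4: send(2) -> val=2, acc = 29 + 2*2 = 33, yield 33.
Therefore ans = 33.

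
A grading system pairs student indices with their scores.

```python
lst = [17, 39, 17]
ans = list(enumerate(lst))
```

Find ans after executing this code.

Step 1: enumerate pairs each element with its index:
  (0, 17)
  (1, 39)
  (2, 17)
Therefore ans = [(0, 17), (1, 39), (2, 17)].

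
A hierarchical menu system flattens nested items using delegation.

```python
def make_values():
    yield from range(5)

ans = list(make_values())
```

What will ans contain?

Step 1: yield from delegates to the iterable, yielding each element.
Step 2: Collected values: [0, 1, 2, 3, 4].
Therefore ans = [0, 1, 2, 3, 4].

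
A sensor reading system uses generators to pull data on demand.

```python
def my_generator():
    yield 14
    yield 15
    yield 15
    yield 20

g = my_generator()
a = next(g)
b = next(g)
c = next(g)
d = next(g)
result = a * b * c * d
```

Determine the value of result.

Step 1: Create generator and consume all values:
  a = next(g) = 14
  b = next(g) = 15
  c = next(g) = 15
  d = next(g) = 20
Step 2: result = 14 * 15 * 15 * 20 = 63000.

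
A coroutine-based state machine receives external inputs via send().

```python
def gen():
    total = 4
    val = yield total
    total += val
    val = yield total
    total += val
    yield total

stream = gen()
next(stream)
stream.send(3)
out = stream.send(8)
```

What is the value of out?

Step 1: next() -> yield total=4.
Step 2: send(3) -> val=3, total = 4+3 = 7, yield 7.
Step 3: send(8) -> val=8, total = 7+8 = 15, yield 15.
Therefore out = 15.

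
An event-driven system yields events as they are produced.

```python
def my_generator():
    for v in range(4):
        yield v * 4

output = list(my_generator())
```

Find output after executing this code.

Step 1: For each v in range(4), yield v * 4:
  v=0: yield 0 * 4 = 0
  v=1: yield 1 * 4 = 4
  v=2: yield 2 * 4 = 8
  v=3: yield 3 * 4 = 12
Therefore output = [0, 4, 8, 12].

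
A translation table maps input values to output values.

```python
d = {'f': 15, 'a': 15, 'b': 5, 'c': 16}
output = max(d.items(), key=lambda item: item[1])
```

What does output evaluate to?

Step 1: Find item with maximum value:
  ('f', 15)
  ('a', 15)
  ('b', 5)
  ('c', 16)
Step 2: Maximum value is 16 at key 'c'.
Therefore output = ('c', 16).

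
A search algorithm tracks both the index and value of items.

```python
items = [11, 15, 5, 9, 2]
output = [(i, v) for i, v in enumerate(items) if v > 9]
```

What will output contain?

Step 1: Filter enumerate([11, 15, 5, 9, 2]) keeping v > 9:
  (0, 11): 11 > 9, included
  (1, 15): 15 > 9, included
  (2, 5): 5 <= 9, excluded
  (3, 9): 9 <= 9, excluded
  (4, 2): 2 <= 9, excluded
Therefore output = [(0, 11), (1, 15)].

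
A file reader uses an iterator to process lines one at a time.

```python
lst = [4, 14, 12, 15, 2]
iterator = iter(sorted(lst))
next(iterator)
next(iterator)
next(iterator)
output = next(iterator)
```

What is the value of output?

Step 1: sorted([4, 14, 12, 15, 2]) = [2, 4, 12, 14, 15].
Step 2: Create iterator and skip 3 elements.
Step 3: next() returns 14.
Therefore output = 14.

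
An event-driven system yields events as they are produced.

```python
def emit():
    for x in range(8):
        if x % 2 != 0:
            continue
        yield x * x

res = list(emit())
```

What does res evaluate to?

Step 1: Only yield x**2 when x is divisible by 2:
  x=0: 0 % 2 == 0, yield 0**2 = 0
  x=2: 2 % 2 == 0, yield 2**2 = 4
  x=4: 4 % 2 == 0, yield 4**2 = 16
  x=6: 6 % 2 == 0, yield 6**2 = 36
Therefore res = [0, 4, 16, 36].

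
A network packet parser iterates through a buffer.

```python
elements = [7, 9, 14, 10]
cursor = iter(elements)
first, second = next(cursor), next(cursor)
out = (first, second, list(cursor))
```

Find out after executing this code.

Step 1: Create iterator over [7, 9, 14, 10].
Step 2: first = 7, second = 9.
Step 3: Remaining elements: [14, 10].
Therefore out = (7, 9, [14, 10]).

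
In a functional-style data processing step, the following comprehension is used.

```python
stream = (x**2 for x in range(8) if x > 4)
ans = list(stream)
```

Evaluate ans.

Step 1: For range(8), keep x > 4, then square:
  x=0: 0 <= 4, excluded
  x=1: 1 <= 4, excluded
  x=2: 2 <= 4, excluded
  x=3: 3 <= 4, excluded
  x=4: 4 <= 4, excluded
  x=5: 5 > 4, yield 5**2 = 25
  x=6: 6 > 4, yield 6**2 = 36
  x=7: 7 > 4, yield 7**2 = 49
Therefore ans = [25, 36, 49].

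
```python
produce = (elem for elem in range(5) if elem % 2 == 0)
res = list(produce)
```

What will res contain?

Step 1: Filter range(5) keeping only even values:
  elem=0: even, included
  elem=1: odd, excluded
  elem=2: even, included
  elem=3: odd, excluded
  elem=4: even, included
Therefore res = [0, 2, 4].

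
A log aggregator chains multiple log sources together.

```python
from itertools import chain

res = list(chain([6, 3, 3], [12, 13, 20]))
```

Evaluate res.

Step 1: chain() concatenates iterables: [6, 3, 3] + [12, 13, 20].
Therefore res = [6, 3, 3, 12, 13, 20].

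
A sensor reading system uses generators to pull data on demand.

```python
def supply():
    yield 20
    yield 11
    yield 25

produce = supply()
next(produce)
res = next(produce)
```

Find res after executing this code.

Step 1: supply() creates a generator.
Step 2: next(produce) yields 20 (consumed and discarded).
Step 3: next(produce) yields 11, assigned to res.
Therefore res = 11.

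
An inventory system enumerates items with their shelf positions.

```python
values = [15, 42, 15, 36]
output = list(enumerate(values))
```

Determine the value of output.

Step 1: enumerate pairs each element with its index:
  (0, 15)
  (1, 42)
  (2, 15)
  (3, 36)
Therefore output = [(0, 15), (1, 42), (2, 15), (3, 36)].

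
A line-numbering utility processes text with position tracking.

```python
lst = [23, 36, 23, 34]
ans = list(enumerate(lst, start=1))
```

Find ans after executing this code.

Step 1: enumerate with start=1:
  (1, 23)
  (2, 36)
  (3, 23)
  (4, 34)
Therefore ans = [(1, 23), (2, 36), (3, 23), (4, 34)].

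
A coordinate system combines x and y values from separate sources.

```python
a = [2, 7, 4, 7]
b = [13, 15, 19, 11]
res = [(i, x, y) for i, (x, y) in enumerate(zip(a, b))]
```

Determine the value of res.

Step 1: enumerate(zip(a, b)) gives index with paired elements:
  i=0: (2, 13)
  i=1: (7, 15)
  i=2: (4, 19)
  i=3: (7, 11)
Therefore res = [(0, 2, 13), (1, 7, 15), (2, 4, 19), (3, 7, 11)].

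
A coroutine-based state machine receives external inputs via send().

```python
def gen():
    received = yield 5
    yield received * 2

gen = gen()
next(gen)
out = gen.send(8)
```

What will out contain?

Step 1: next(gen) advances to first yield, producing 5.
Step 2: send(8) resumes, received = 8.
Step 3: yield received * 2 = 8 * 2 = 16.
Therefore out = 16.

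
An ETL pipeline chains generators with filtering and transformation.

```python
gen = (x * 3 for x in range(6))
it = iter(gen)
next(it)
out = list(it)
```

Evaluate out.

Step 1: Generator produces [0, 3, 6, 9, 12, 15].
Step 2: next(it) consumes first element (0).
Step 3: list(it) collects remaining: [3, 6, 9, 12, 15].
Therefore out = [3, 6, 9, 12, 15].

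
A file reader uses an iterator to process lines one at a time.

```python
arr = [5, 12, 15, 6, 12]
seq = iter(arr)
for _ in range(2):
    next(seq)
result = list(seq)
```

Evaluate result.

Step 1: Create iterator over [5, 12, 15, 6, 12].
Step 2: Advance 2 positions (consuming [5, 12]).
Step 3: list() collects remaining elements: [15, 6, 12].
Therefore result = [15, 6, 12].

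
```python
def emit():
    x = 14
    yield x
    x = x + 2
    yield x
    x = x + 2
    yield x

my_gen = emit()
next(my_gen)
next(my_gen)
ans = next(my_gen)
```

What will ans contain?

Step 1: Trace through generator execution:
  Yield 1: x starts at 14, yield 14
  Yield 2: x = 14 + 2 = 16, yield 16
  Yield 3: x = 16 + 2 = 18, yield 18
Step 2: First next() gets 14, second next() gets the second value, third next() yields 18.
Therefore ans = 18.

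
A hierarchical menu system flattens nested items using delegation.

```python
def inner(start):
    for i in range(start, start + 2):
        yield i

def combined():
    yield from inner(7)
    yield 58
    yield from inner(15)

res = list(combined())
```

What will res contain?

Step 1: combined() delegates to inner(7):
  yield 7
  yield 8
Step 2: yield 58
Step 3: Delegates to inner(15):
  yield 15
  yield 16
Therefore res = [7, 8, 58, 15, 16].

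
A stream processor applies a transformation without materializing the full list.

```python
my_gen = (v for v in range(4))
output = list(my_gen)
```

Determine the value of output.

Step 1: Generator expression iterates range(4): [0, 1, 2, 3].
Step 2: list() collects all values.
Therefore output = [0, 1, 2, 3].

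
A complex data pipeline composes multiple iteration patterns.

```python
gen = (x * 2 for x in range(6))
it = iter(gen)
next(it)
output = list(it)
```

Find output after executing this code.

Step 1: Generator produces [0, 2, 4, 6, 8, 10].
Step 2: next(it) consumes first element (0).
Step 3: list(it) collects remaining: [2, 4, 6, 8, 10].
Therefore output = [2, 4, 6, 8, 10].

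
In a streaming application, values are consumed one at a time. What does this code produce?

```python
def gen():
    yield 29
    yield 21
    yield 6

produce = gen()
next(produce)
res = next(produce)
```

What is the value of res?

Step 1: gen() creates a generator.
Step 2: next(produce) yields 29 (consumed and discarded).
Step 3: next(produce) yields 21, assigned to res.
Therefore res = 21.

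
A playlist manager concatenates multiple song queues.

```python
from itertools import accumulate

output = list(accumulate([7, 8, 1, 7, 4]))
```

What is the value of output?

Step 1: accumulate computes running sums:
  + 7 = 7
  + 8 = 15
  + 1 = 16
  + 7 = 23
  + 4 = 27
Therefore output = [7, 15, 16, 23, 27].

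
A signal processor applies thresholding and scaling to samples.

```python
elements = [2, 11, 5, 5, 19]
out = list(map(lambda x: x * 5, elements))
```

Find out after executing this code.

Step 1: Apply lambda x: x * 5 to each element:
  2 -> 10
  11 -> 55
  5 -> 25
  5 -> 25
  19 -> 95
Therefore out = [10, 55, 25, 25, 95].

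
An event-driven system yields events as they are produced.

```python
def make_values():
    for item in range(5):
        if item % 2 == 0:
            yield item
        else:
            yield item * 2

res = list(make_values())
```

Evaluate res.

Step 1: For each item in range(5), yield item if even, else item*2:
  item=0 (even): yield 0
  item=1 (odd): yield 1*2 = 2
  item=2 (even): yield 2
  item=3 (odd): yield 3*2 = 6
  item=4 (even): yield 4
Therefore res = [0, 2, 2, 6, 4].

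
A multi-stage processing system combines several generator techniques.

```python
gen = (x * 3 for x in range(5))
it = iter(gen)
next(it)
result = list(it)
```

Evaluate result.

Step 1: Generator produces [0, 3, 6, 9, 12].
Step 2: next(it) consumes first element (0).
Step 3: list(it) collects remaining: [3, 6, 9, 12].
Therefore result = [3, 6, 9, 12].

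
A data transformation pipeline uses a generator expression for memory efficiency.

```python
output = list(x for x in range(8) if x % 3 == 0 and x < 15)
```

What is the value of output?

Step 1: Filter range(8) where x % 3 == 0 and x < 15:
  x=0: both conditions met, included
  x=1: excluded (1 % 3 != 0)
  x=2: excluded (2 % 3 != 0)
  x=3: both conditions met, included
  x=4: excluded (4 % 3 != 0)
  x=5: excluded (5 % 3 != 0)
  x=6: both conditions met, included
  x=7: excluded (7 % 3 != 0)
Therefore output = [0, 3, 6].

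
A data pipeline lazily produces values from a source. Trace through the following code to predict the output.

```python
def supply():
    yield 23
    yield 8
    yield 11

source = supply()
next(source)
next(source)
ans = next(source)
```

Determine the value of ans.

Step 1: supply() creates a generator.
Step 2: next(source) yields 23 (consumed and discarded).
Step 3: next(source) yields 8 (consumed and discarded).
Step 4: next(source) yields 11, assigned to ans.
Therefore ans = 11.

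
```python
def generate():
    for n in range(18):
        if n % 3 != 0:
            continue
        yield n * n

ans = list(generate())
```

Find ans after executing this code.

Step 1: Only yield n**2 when n is divisible by 3:
  n=0: 0 % 3 == 0, yield 0**2 = 0
  n=3: 3 % 3 == 0, yield 3**2 = 9
  n=6: 6 % 3 == 0, yield 6**2 = 36
  n=9: 9 % 3 == 0, yield 9**2 = 81
  n=12: 12 % 3 == 0, yield 12**2 = 144
  n=15: 15 % 3 == 0, yield 15**2 = 225
Therefore ans = [0, 9, 36, 81, 144, 225].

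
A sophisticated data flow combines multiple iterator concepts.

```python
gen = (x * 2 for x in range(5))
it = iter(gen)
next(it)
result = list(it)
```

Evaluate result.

Step 1: Generator produces [0, 2, 4, 6, 8].
Step 2: next(it) consumes first element (0).
Step 3: list(it) collects remaining: [2, 4, 6, 8].
Therefore result = [2, 4, 6, 8].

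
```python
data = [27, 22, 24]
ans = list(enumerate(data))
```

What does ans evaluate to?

Step 1: enumerate pairs each element with its index:
  (0, 27)
  (1, 22)
  (2, 24)
Therefore ans = [(0, 27), (1, 22), (2, 24)].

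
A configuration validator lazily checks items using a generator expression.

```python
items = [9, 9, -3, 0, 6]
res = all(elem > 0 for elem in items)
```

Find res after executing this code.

Step 1: Check elem > 0 for each element in [9, 9, -3, 0, 6]:
  9 > 0: True
  9 > 0: True
  -3 > 0: False
  0 > 0: False
  6 > 0: True
Step 2: all() returns False.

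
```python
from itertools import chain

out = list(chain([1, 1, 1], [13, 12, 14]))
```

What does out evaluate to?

Step 1: chain() concatenates iterables: [1, 1, 1] + [13, 12, 14].
Therefore out = [1, 1, 1, 13, 12, 14].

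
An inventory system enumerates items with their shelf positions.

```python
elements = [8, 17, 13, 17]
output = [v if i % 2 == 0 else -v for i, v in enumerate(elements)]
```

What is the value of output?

Step 1: For each (i, v), keep v if i is even, negate if odd:
  i=0 (even): keep 8
  i=1 (odd): negate to -17
  i=2 (even): keep 13
  i=3 (odd): negate to -17
Therefore output = [8, -17, 13, -17].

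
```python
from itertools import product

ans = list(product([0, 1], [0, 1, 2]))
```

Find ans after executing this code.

Step 1: product([0, 1], [0, 1, 2]) gives all pairs:
  (0, 0)
  (0, 1)
  (0, 2)
  (1, 0)
  (1, 1)
  (1, 2)
Therefore ans = [(0, 0), (0, 1), (0, 2), (1, 0), (1, 1), (1, 2)].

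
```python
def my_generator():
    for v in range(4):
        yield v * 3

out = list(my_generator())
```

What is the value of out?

Step 1: For each v in range(4), yield v * 3:
  v=0: yield 0 * 3 = 0
  v=1: yield 1 * 3 = 3
  v=2: yield 2 * 3 = 6
  v=3: yield 3 * 3 = 9
Therefore out = [0, 3, 6, 9].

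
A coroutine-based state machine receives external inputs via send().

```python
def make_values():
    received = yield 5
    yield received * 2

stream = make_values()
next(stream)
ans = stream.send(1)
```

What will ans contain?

Step 1: next(stream) advances to first yield, producing 5.
Step 2: send(1) resumes, received = 1.
Step 3: yield received * 2 = 1 * 2 = 2.
Therefore ans = 2.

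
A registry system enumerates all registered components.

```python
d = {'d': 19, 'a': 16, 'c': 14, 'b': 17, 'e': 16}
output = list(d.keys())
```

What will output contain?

Step 1: d.keys() returns the dictionary keys in insertion order.
Therefore output = ['d', 'a', 'c', 'b', 'e'].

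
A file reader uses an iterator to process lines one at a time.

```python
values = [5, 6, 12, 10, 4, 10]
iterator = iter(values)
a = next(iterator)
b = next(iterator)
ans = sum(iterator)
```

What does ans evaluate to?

Step 1: Create iterator over [5, 6, 12, 10, 4, 10].
Step 2: a = next() = 5, b = next() = 6.
Step 3: sum() of remaining [12, 10, 4, 10] = 36.
Therefore ans = 36.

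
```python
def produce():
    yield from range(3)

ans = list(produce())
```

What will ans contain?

Step 1: yield from delegates to the iterable, yielding each element.
Step 2: Collected values: [0, 1, 2].
Therefore ans = [0, 1, 2].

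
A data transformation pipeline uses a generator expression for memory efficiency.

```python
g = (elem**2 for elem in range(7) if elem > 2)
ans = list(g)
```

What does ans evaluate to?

Step 1: For range(7), keep elem > 2, then square:
  elem=0: 0 <= 2, excluded
  elem=1: 1 <= 2, excluded
  elem=2: 2 <= 2, excluded
  elem=3: 3 > 2, yield 3**2 = 9
  elem=4: 4 > 2, yield 4**2 = 16
  elem=5: 5 > 2, yield 5**2 = 25
  elem=6: 6 > 2, yield 6**2 = 36
Therefore ans = [9, 16, 25, 36].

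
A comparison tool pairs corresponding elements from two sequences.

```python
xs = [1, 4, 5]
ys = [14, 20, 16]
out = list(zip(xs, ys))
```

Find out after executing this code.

Step 1: zip pairs elements at same index:
  Index 0: (1, 14)
  Index 1: (4, 20)
  Index 2: (5, 16)
Therefore out = [(1, 14), (4, 20), (5, 16)].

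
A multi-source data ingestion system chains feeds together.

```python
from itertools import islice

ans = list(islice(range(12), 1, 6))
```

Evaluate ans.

Step 1: islice(range(12), 1, 6) takes elements at indices [1, 6).
Step 2: Elements: [1, 2, 3, 4, 5].
Therefore ans = [1, 2, 3, 4, 5].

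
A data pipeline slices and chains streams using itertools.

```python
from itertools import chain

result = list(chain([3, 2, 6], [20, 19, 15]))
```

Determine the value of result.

Step 1: chain() concatenates iterables: [3, 2, 6] + [20, 19, 15].
Therefore result = [3, 2, 6, 20, 19, 15].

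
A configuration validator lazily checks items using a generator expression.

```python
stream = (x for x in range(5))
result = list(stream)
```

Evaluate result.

Step 1: Generator expression iterates range(5): [0, 1, 2, 3, 4].
Step 2: list() collects all values.
Therefore result = [0, 1, 2, 3, 4].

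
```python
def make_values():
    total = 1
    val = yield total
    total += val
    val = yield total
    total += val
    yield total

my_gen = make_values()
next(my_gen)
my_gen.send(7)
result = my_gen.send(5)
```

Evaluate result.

Step 1: next() -> yield total=1.
Step 2: send(7) -> val=7, total = 1+7 = 8, yield 8.
Step 3: send(5) -> val=5, total = 8+5 = 13, yield 13.
Therefore result = 13.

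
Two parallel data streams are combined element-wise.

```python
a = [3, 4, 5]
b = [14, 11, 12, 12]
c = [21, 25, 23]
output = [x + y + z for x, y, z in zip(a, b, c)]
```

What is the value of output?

Step 1: zip three lists (truncates to shortest, len=3):
  3 + 14 + 21 = 38
  4 + 11 + 25 = 40
  5 + 12 + 23 = 40
Therefore output = [38, 40, 40].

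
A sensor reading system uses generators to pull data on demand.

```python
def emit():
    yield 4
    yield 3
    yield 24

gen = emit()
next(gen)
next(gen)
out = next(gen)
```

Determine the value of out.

Step 1: emit() creates a generator.
Step 2: next(gen) yields 4 (consumed and discarded).
Step 3: next(gen) yields 3 (consumed and discarded).
Step 4: next(gen) yields 24, assigned to out.
Therefore out = 24.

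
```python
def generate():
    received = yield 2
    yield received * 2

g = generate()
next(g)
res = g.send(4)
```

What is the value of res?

Step 1: next(g) advances to first yield, producing 2.
Step 2: send(4) resumes, received = 4.
Step 3: yield received * 2 = 4 * 2 = 8.
Therefore res = 8.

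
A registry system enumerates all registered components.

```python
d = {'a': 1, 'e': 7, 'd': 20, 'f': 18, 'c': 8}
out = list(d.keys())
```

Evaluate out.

Step 1: d.keys() returns the dictionary keys in insertion order.
Therefore out = ['a', 'e', 'd', 'f', 'c'].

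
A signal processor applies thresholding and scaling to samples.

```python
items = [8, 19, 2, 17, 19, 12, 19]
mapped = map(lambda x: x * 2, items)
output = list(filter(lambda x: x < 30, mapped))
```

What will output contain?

Step 1: Map x * 2:
  8 -> 16
  19 -> 38
  2 -> 4
  17 -> 34
  19 -> 38
  12 -> 24
  19 -> 38
Step 2: Filter for < 30:
  16: kept
  38: removed
  4: kept
  34: removed
  38: removed
  24: kept
  38: removed
Therefore output = [16, 4, 24].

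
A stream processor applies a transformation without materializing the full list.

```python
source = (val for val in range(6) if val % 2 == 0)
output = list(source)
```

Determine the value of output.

Step 1: Filter range(6) keeping only even values:
  val=0: even, included
  val=1: odd, excluded
  val=2: even, included
  val=3: odd, excluded
  val=4: even, included
  val=5: odd, excluded
Therefore output = [0, 2, 4].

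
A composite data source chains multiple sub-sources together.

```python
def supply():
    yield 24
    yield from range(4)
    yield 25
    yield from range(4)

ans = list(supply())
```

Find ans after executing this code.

Step 1: Trace yields in order:
  yield 24
  yield 0
  yield 1
  yield 2
  yield 3
  yield 25
  yield 0
  yield 1
  yield 2
  yield 3
Therefore ans = [24, 0, 1, 2, 3, 25, 0, 1, 2, 3].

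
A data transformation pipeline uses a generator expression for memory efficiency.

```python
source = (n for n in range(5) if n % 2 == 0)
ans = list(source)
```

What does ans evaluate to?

Step 1: Filter range(5) keeping only even values:
  n=0: even, included
  n=1: odd, excluded
  n=2: even, included
  n=3: odd, excluded
  n=4: even, included
Therefore ans = [0, 2, 4].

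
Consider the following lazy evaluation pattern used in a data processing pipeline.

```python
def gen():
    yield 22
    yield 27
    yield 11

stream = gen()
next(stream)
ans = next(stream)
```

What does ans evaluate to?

Step 1: gen() creates a generator.
Step 2: next(stream) yields 22 (consumed and discarded).
Step 3: next(stream) yields 27, assigned to ans.
Therefore ans = 27.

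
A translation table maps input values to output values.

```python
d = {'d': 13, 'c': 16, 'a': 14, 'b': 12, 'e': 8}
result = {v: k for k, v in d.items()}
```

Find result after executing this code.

Step 1: Invert dict (swap keys and values):
  'd': 13 -> 13: 'd'
  'c': 16 -> 16: 'c'
  'a': 14 -> 14: 'a'
  'b': 12 -> 12: 'b'
  'e': 8 -> 8: 'e'
Therefore result = {13: 'd', 16: 'c', 14: 'a', 12: 'b', 8: 'e'}.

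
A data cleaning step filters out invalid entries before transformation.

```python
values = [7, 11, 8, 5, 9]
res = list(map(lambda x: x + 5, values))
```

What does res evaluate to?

Step 1: Apply lambda x: x + 5 to each element:
  7 -> 12
  11 -> 16
  8 -> 13
  5 -> 10
  9 -> 14
Therefore res = [12, 16, 13, 10, 14].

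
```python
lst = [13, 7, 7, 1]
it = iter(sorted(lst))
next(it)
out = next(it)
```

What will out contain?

Step 1: sorted([13, 7, 7, 1]) = [1, 7, 7, 13].
Step 2: Create iterator and skip 1 elements.
Step 3: next() returns 7.
Therefore out = 7.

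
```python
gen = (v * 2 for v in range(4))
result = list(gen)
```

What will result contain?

Step 1: For each v in range(4), compute v*2:
  v=0: 0*2 = 0
  v=1: 1*2 = 2
  v=2: 2*2 = 4
  v=3: 3*2 = 6
Therefore result = [0, 2, 4, 6].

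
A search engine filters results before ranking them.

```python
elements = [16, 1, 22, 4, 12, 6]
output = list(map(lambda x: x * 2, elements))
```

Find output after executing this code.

Step 1: Apply lambda x: x * 2 to each element:
  16 -> 32
  1 -> 2
  22 -> 44
  4 -> 8
  12 -> 24
  6 -> 12
Therefore output = [32, 2, 44, 8, 24, 12].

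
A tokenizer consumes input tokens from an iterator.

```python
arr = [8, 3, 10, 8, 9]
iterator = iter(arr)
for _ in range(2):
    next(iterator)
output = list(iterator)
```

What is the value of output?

Step 1: Create iterator over [8, 3, 10, 8, 9].
Step 2: Advance 2 positions (consuming [8, 3]).
Step 3: list() collects remaining elements: [10, 8, 9].
Therefore output = [10, 8, 9].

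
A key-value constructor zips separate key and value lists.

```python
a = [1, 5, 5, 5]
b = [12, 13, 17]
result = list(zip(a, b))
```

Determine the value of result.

Step 1: zip stops at shortest (len(a)=4, len(b)=3):
  Index 0: (1, 12)
  Index 1: (5, 13)
  Index 2: (5, 17)
Step 2: Last element of a (5) has no pair, dropped.
Therefore result = [(1, 12), (5, 13), (5, 17)].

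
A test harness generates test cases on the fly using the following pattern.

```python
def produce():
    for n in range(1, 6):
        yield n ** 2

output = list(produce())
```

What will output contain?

Step 1: For each n in range(1, 6), yield n**2:
  n=1: yield 1**2 = 1
  n=2: yield 2**2 = 4
  n=3: yield 3**2 = 9
  n=4: yield 4**2 = 16
  n=5: yield 5**2 = 25
Therefore output = [1, 4, 9, 16, 25].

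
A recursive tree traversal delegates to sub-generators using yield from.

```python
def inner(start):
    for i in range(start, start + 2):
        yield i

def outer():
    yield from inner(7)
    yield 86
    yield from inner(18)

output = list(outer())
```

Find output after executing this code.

Step 1: outer() delegates to inner(7):
  yield 7
  yield 8
Step 2: yield 86
Step 3: Delegates to inner(18):
  yield 18
  yield 19
Therefore output = [7, 8, 86, 18, 19].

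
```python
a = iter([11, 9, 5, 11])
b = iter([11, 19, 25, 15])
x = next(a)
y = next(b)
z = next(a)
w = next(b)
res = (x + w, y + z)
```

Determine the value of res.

Step 1: a iterates [11, 9, 5, 11], b iterates [11, 19, 25, 15].
Step 2: x = next(a) = 11, y = next(b) = 11.
Step 3: z = next(a) = 9, w = next(b) = 19.
Step 4: res = (11 + 19, 11 + 9) = (30, 20).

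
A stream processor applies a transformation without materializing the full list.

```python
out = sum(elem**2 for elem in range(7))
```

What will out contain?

Step 1: Compute elem**2 for each elem in range(7):
  elem=0: 0**2 = 0
  elem=1: 1**2 = 1
  elem=2: 2**2 = 4
  elem=3: 3**2 = 9
  elem=4: 4**2 = 16
  elem=5: 5**2 = 25
  elem=6: 6**2 = 36
Step 2: sum = 0 + 1 + 4 + 9 + 16 + 25 + 36 = 91.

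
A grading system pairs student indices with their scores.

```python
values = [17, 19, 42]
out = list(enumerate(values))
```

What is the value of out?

Step 1: enumerate pairs each element with its index:
  (0, 17)
  (1, 19)
  (2, 42)
Therefore out = [(0, 17), (1, 19), (2, 42)].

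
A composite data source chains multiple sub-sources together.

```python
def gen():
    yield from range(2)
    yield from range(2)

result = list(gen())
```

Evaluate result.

Step 1: Trace yields in order:
  yield 0
  yield 1
  yield 0
  yield 1
Therefore result = [0, 1, 0, 1].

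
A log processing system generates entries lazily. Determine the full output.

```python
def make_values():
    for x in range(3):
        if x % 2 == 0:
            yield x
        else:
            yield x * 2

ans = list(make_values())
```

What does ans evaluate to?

Step 1: For each x in range(3), yield x if even, else x*2:
  x=0 (even): yield 0
  x=1 (odd): yield 1*2 = 2
  x=2 (even): yield 2
Therefore ans = [0, 2, 2].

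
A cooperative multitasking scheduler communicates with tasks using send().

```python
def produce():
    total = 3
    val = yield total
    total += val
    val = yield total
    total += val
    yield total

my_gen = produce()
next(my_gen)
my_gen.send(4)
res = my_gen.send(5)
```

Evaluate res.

Step 1: next() -> yield total=3.
Step 2: send(4) -> val=4, total = 3+4 = 7, yield 7.
Step 3: send(5) -> val=5, total = 7+5 = 12, yield 12.
Therefore res = 12.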